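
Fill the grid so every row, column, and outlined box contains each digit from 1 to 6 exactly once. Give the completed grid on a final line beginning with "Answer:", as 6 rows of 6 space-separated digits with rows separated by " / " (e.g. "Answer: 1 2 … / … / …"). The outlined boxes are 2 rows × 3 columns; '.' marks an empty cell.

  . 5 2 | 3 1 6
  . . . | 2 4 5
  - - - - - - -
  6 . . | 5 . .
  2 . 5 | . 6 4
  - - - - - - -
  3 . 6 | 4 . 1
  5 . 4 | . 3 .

Step 1. [r6c2∈{1,2}] in row 6, 1 fits only at r6c2. So r6c2=1.
Step 2. [r4c2∈{3}] r4c2 has the single candidate 3, so r4c2=3.
Step 3. [r3c5∈{2}] r3c5's peers cover all but 2 ⇒ r3c5=2.
Step 4. [r3c3∈{1}] r3c3 is down to just 1 ⇒ r3c3=1.
Step 5. [r6c6∈{2}] nothing but 2 survives at r6c6, so r6c6=2.
Step 6. [r6c4∈{6}] r6c4 is down to just 6. So r6c4=6.
Step 7. [r2c1∈{1}] r2c1's peers cover all but 1. So r2c1=1.
Step 8. [r5c2∈{2}] r5c2 is down to just 2 ⇒ r5c2=2.
Step 9. [r3c2∈{4}] nothing but 4 survives at r3c2. So r3c2=4.
Step 10. [r1c1∈{4}] nothing but 4 survives at r1c1, so r1c1=4.
Step 11. [r4c4∈{1}] r4c4 is down to just 1, so r4c4=1.
Step 12. [r2c3∈{3}] only 3 remains possible at r2c3 ⇒ r2c3=3.
Step 13. [r3c6∈{3}] r3c6 is down to just 3. So r3c6=3.
Step 14. [r2c2∈{6}] only 6 remains possible at r2c2. So r2c2=6.
Step 15. [r5c5∈{5}] r5c5 has the single candidate 5, so r5c5=5.

Answer: 4 5 2 3 1 6 / 1 6 3 2 4 5 / 6 4 1 5 2 3 / 2 3 5 1 6 4 / 3 2 6 4 5 1 / 5 1 4 6 3 2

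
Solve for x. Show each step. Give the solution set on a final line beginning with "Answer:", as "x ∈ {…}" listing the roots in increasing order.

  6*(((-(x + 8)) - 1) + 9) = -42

Step 1. [6*(((-(x + 8)) - 1) + 9) = -42] 6 out front; divide by 6, so div: ((-(x + 8)) - 1) + 9 = -7.
Step 2. [((-(x + 8)) - 1) + 9 = -7] 9 comes off first (subtract 9) ⇒ sub: (-(x + 8)) - 1 = -16.
Step 3. [(-(x + 8)) - 1 = -16] -1 is outermost — add 1 both sides ⇒ sub: -(x + 8) = -15.
Step 4. [-(x + 8) = -15] flip signs both sides. So neg: x + 8 = 15.
Step 5. [x + 8 = 15] subtract 8: x sits inside (… + 8) ⇒ sub: x = 7.

Answer: x ∈ {7}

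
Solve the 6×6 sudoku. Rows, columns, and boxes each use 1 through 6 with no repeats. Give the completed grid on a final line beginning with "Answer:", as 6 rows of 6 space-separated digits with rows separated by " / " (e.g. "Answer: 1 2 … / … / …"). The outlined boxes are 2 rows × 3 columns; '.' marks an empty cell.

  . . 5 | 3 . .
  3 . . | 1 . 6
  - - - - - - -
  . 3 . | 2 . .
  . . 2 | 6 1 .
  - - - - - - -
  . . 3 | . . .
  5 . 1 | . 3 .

Step 1. [r4c1∈{4}] r4c1's peers cover all but 4. So r4c1=4.
Step 2. [r6c4∈{4}] r6c4 has the single candidate 4. So r6c4=4.
Step 3. [r6c6∈{2}] r6c6's peers cover all but 2 ⇒ r6c6=2.
Step 4. [r2c5∈{2,4,5}] r2c5 is the only open cell in row 2 admitting 5. So r2c5=5.
Step 5. [r1c2∈{1,2,4,6}] across col 2, 1 lands solely at r1c2, so r1c2=1.
Step 6. [r2c2∈{2,4}] r2c2 is the only open cell in row 2 admitting 2 ⇒ r2c2=2.
Step 7. [r3c6∈{4,5}] in row 3, 5 fits only at r3c6, so r3c6=5.
Step 8. [r5c5∈{6}] r5c5's peers cover all but 6, so r5c5=6.
Step 9. [r1c6∈{4}] nothing but 4 survives at r1c6, so r1c6=4.
Step 10. [r3c3∈{6}] r3c3 is down to just 6 ⇒ r3c3=6.
Step 11. [r4c6∈{3}] r4c6 is down to just 3. So r4c6=3.
Step 12. [r1c1∈{6}] r1c1 is down to just 6. So r1c1=6.
Step 13. [r4c2∈{5}] r4c2 is down to just 5, so r4c2=5.
Step 14. [r5c4∈{5}] r5c4 is down to just 5 ⇒ r5c4=5.
Step 15. [r3c1∈{1}] only 1 remains possible at r3c1 ⇒ r3c1=1.
Step 16. [r5c6∈{1}] nothing but 1 survives at r5c6. So r5c6=1.
Step 17. [r1c5∈{2}] only 2 remains possible at r1c5 ⇒ r1c5=2.
Step 18. [r2c3∈{4}] r2c3 is down to just 4 ⇒ r2c3=4.
Step 19. [r5c2∈{4}] r5c2's peers cover all but 4. So r5c2=4.
Step 20. [r6c2∈{6}] only 6 remains possible at r6c2 ⇒ r6c2=6.
Step 21. [r3c5∈{4}] nothing but 4 survives at r3c5 ⇒ r3c5=4.
Step 22. [r5c1∈{2}] nothing but 2 survives at r5c1, so r5c1=2.

Answer: 6 1 5 3 2 4 / 3 2 4 1 5 6 / 1 3 6 2 4 5 / 4 5 2 6 1 3 / 2 4 3 5 6 1 / 5 6 1 4 3 2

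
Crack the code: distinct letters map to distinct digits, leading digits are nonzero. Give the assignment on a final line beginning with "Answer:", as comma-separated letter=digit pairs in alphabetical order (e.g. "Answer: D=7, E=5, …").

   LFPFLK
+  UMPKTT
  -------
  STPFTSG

Step 1. [col 1: K + T ≡ G (mod 10)] K=4 is one option consistent with column 1 (K + T ≡ G (mod 10), carry-in 0) — take it, so K=4.
Step 2. [S] the sum has 7 digits but both addends have 6; that extra leading digit S is the final carry, namely 1. So S=1.
Step 3. [col 1: K + T ≡ G (mod 10)] no forcing yet in column 1 (carry-in 0); G=6 is free and consistent — try it ⇒ G=6.
Step 4. [col 1: K + T ≡ G (mod 10)] in column 1 we have K+T≡G with carry-in 0; given K=4, G=6 and digits 1,4,6 already taken and all letters distinct, that pins T to 2 ⇒ T=2.
Step 5. [col 2: L + T ≡ S (mod 10)] column 2: given T=2, S=1, carry-in 0, and digits 1,2,4,6 already taken and all letters distinct, L+T≡S (mod 10) forces L=9 ⇒ L=9.
Step 6. [col 3: F + K ≡ T (mod 10)] column 3 reads F+K+carry(1)=T with K=4, T=2; with digits 1,2,4,6,9 already taken and all letters distinct, the only value for F is 7, so F=7.
Step 7. [col 4: P + P ≡ F (mod 10)] column 4 (P + P ≡ F (mod 10), carry-in 1) doesn't pin P yet; pick P=8 and continue, so P=8.
Step 8. [col 5: F + M ≡ P (mod 10)] column 5 reads F+M+carry(1)=P with F=7, P=8; with digits 1,2,4,6,7,8,9 already taken and all letters distinct, the only value for M is 0. So M=0.
Step 9. [col 6: L + U ≡ T (mod 10)] in column 6 we have L+U≡T with carry-in 0; given L=9, T=2 and digits 0,1,2,4,6,7,8,9 already taken and all letters distinct, that pins U to 3, so U=3.

Answer: F=7, G=6, K=4, L=9, M=0, P=8, S=1, T=2, U=3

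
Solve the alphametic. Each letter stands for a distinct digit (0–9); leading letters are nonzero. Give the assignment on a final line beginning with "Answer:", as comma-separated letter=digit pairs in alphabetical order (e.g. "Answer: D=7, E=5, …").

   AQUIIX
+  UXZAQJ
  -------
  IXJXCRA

Step 1. [I] I is the leading digit of a 7-digit sum of two 6-digit numbers; the final carry is exactly 1. So I=1.
Step 2. [col 1: X + J ≡ A (mod 10)] column 1 (X + J ≡ A (mod 10), carry-in 0) doesn't pin J yet; pick J=7 and continue. So J=7.
Step 3. [col 1: X + J ≡ A (mod 10)] A=9 is one option consistent with column 1 (X + J ≡ A (mod 10), carry-in 0) — take it. So A=9.
Step 4. [col 1: X + J ≡ A (mod 10)] in column 1 we have X+J≡A with carry-in 0; given J=7, A=9 and digits 1,7,9 already taken and all letters distinct, that pins X to 2 ⇒ X=2.
Step 5. [col 2: I + Q ≡ R (mod 10)] column 2 (I + Q ≡ R (mod 10), carry-in 0) doesn't pin R yet; pick R=5 and continue ⇒ R=5.
Step 6. [col 2: I + Q ≡ R (mod 10)] in column 2 we have I+Q≡R with carry-in 0; given I=1, R=5 and digits 1,2,5,7,9 already taken and all letters distinct, that pins Q to 4 ⇒ Q=4.
Step 7. [col 3: I + A ≡ C (mod 10)] in column 3 we have I+A≡C with carry-in 0; given I=1, A=9 and digits 1,2,4,5,7,9 already taken and all letters distinct, that pins C to 0, so C=0.
Step 8. [col 4: U + Z ≡ X (mod 10)] column 4 (U + Z ≡ X (mod 10), carry-in 1) doesn't pin Z yet; pick Z=8 and continue ⇒ Z=8.
Step 9. [col 4: U + Z ≡ X (mod 10)] in column 4 we have U+Z≡X with carry-in 1; given Z=8, X=2 and digits 0,1,2,4,5,7,8,9 already taken and all letters distinct, that pins U to 3. So U=3.

Answer: A=9, C=0, I=1, J=7, Q=4, R=5, U=3, X=2, Z=8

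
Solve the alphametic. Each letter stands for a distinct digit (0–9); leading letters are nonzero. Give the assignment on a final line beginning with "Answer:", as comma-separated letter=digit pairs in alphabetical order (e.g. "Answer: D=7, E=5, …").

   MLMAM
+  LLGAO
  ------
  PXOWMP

Step 1. [col 1: M + O ≡ P (mod 10)] several values work for M in column 1 (M + O ≡ P (mod 10), carry-in 0); try M=5 ⇒ M=5.
Step 2. [col 1: M + O ≡ P (mod 10)] no forcing yet in column 1 (carry-in 0); O=6 is free and consistent — try it. So O=6.
Step 3. [col 1: M + O ≡ P (mod 10)] in column 1 we have M+O≡P with carry-in 0; given M=5, O=6 and digits 5,6 already taken and all letters distinct, that pins P to 1 ⇒ P=1.
Step 4. [col 2: A + A ≡ M (mod 10)] no forcing yet in column 2 (carry-in 1); A=7 is free and consistent — try it. So A=7.
Step 5. [col 3: M + G ≡ W (mod 10)] column 3 (M + G ≡ W (mod 10), carry-in 1) doesn't pin W yet; pick W=9 and continue, so W=9.
Step 6. [col 3: M + G ≡ W (mod 10)] from column 3 (M=5, W=9, carry-in 1, digits 1,5,6,7,9 already taken and all letters distinct): G must equal 3 ⇒ G=3.
Step 7. [col 4: L + L ≡ O (mod 10)] from column 4 (O=6, carry-in 0, digits 1,3,5,6,7,9 already taken and all letters distinct): L must equal 8 ⇒ L=8.
Step 8. [col 5: M + L ≡ X (mod 10)] column 5 reads M+L+carry(1)=X with M=5, L=8; with digits 1,3,5,6,7,8,9 already taken and all letters distinct, the only value for X is 4. So X=4.

Answer: A=7, G=3, L=8, M=5, O=6, P=1, W=9, X=4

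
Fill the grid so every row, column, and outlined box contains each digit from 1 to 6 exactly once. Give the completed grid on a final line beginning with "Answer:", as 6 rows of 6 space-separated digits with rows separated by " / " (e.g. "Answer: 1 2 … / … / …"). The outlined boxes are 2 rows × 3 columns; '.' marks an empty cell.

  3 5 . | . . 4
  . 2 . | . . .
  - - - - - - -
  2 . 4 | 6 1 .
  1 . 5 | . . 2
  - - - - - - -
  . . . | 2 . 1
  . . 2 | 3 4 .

Step 1. [r4c2∈{3,6}] row 4 places 6 nowhere but r4c2, so r4c2=6.
Step 2. [r2c4∈{1,5}] across col 4, 5 lands solely at r2c4. So r2c4=5.
Step 3. [r5c5∈{5,6}] col 5 places 5 nowhere but r5c5, so r5c5=5.
Step 4. [r2c1∈{4,6}] 4 has one home in row 2: r2c1, so r2c1=4.
Step 5. [r5c1∈{6}] nothing but 6 survives at r5c1 ⇒ r5c1=6.
Step 6. [r2c3∈{1,6}] r2c3 is the only open cell in row 2 admitting 1. So r2c3=1.
Step 7. [r4c5∈{3}] nothing but 3 survives at r4c5 ⇒ r4c5=3.
Step 8. [r2c5∈{6}] only 6 remains possible at r2c5, so r2c5=6.
Step 9. [r5c3∈{3}] only 3 remains possible at r5c3 ⇒ r5c3=3.
Step 10. [r6c1∈{5}] only 5 remains possible at r6c1 ⇒ r6c1=5.
Step 11. [r3c6∈{5}] r3c6 has the single candidate 5, so r3c6=5.
Step 12. [r1c4∈{1}] r1c4's peers cover all but 1, so r1c4=1.
Step 13. [r2c6∈{3}] r2c6 has the single candidate 3, so r2c6=3.
Step 14. [r6c2∈{1}] only 1 remains possible at r6c2. So r6c2=1.
Step 15. [r5c2∈{4}] only 4 remains possible at r5c2. So r5c2=4.
Step 16. [r1c5∈{2}] nothing but 2 survives at r1c5. So r1c5=2.
Step 17. [r3c2∈{3}] nothing but 3 survives at r3c2. So r3c2=3.
Step 18. [r1c3∈{6}] nothing but 6 survives at r1c3, so r1c3=6.
Step 19. [r4c4∈{4}] nothing but 4 survives at r4c4, so r4c4=4.
Step 20. [r6c6∈{6}] r6c6 is down to just 6 ⇒ r6c6=6.

Answer: 3 5 6 1 2 4 / 4 2 1 5 6 3 / 2 3 4 6 1 5 / 1 6 5 4 3 2 / 6 4 3 2 5 1 / 5 1 2 3 4 6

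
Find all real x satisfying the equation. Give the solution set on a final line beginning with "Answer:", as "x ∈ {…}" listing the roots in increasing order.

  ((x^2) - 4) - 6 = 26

Step 1. [((x^2) - 4) - 6 = 26] peel the -6: add 6 from each side ⇒ sub: (x^2) - 4 = 32.
Step 2. [(x^2) - 4 = 32] -4 is outermost — add 4 both sides ⇒ sub: x^2 = 36.
Step 3. [x^2 = 36] 36 ≥ 0, LHS is (·)² — take ±√ ⇒ sqrt: x = 6 or -6.

Answer: x ∈ {-6, 6}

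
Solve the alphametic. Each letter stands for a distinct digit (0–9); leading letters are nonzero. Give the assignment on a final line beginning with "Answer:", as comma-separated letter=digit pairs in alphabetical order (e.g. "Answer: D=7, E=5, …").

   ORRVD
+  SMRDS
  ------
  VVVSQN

Step 1. [col 1: D + S ≡ N (mod 10)] column 1 (D + S ≡ N (mod 10), carry-in 0) doesn't pin S yet; pick S=6 and continue. So S=6.
Step 2. [col 1: D + S ≡ N (mod 10)] N=3 is one option consistent with column 1 (D + S ≡ N (mod 10), carry-in 0) — take it ⇒ N=3.
Step 3. [V] V is the leading digit of a 6-digit sum of two 5-digit numbers; the final carry is exactly 1 ⇒ V=1.
Step 4. [col 1: D + S ≡ N (mod 10)] column 1: given S=6, N=3, carry-in 0, and digits 1,3,6 already taken and all letters distinct, D+S≡N (mod 10) forces D=7. So D=7.
Step 5. [col 2: V + D ≡ Q (mod 10)] column 2: given V=1, D=7, carry-in 1, and digits 1,3,6,7 already taken and all letters distinct, V+D≡Q (mod 10) forces Q=9 ⇒ Q=9.
Step 6. [col 3: R + R ≡ S (mod 10)] column 3 reads R+R+carry(0)=S with S=6; with digits 1,3,6,7,9 already taken and all letters distinct, the only value for R is 8. So R=8.
Step 7. [col 4: R + M ≡ V (mod 10)] column 4 reads R+M+carry(1)=V with R=8, V=1; with digits 1,3,6,7,8,9 already taken and all letters distinct, the only value for M is 2. So M=2.
Step 8. [col 5: O + S ≡ V (mod 10)] column 5: given S=6, V=1, carry-in 1, and digits 1,2,3,6,7,8,9 already taken and all letters distinct, O+S≡V (mod 10) forces O=4, so O=4.

Answer: D=7, M=2, N=3, O=4, Q=9, R=8, S=6, V=1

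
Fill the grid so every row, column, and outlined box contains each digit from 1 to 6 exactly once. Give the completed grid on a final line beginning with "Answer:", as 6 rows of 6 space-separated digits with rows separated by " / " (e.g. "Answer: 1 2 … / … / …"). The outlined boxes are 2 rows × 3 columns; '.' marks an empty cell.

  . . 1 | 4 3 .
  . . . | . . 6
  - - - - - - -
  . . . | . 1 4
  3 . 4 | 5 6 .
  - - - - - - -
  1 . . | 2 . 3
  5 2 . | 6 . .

Step 1. [r2c5∈{2,5}] across col 5, 2 lands solely at r2c5, so r2c5=2.
Step 2. [r2c2∈{3,4,5}] in col 2, 3 fits only at r2c2. So r2c2=3.
Step 3. [r3c3∈{2,5,6}] in col 3, 2 fits only at r3c3. So r3c3=2.
Step 4. [r3c2∈{5,6}] row 3 places 5 nowhere but r3c2. So r3c2=5.
Step 5. [r1c2∈{6}] nothing but 6 survives at r1c2. So r1c2=6.
Step 6. [r5c2∈{4}] only 4 remains possible at r5c2. So r5c2=4.
Step 7. [r4c6∈{2}] r4c6 has the single candidate 2, so r4c6=2.
Step 8. [r2c1∈{4}] only 4 remains possible at r2c1. So r2c1=4.
Step 9. [r3c1∈{6}] only 6 remains possible at r3c1 ⇒ r3c1=6.
Step 10. [r3c4∈{3}] only 3 remains possible at r3c4, so r3c4=3.
Step 11. [r6c5∈{4}] r6c5 is down to just 4, so r6c5=4.
Step 12. [r2c4∈{1}] nothing but 1 survives at r2c4 ⇒ r2c4=1.
Step 13. [r1c6∈{5}] nothing but 5 survives at r1c6. So r1c6=5.
Step 14. [r5c3∈{6}] r5c3 is down to just 6, so r5c3=6.
Step 15. [r6c6∈{1}] r6c6 has the single candidate 1. So r6c6=1.
Step 16. [r2c3∈{5}] r2c3's peers cover all but 5, so r2c3=5.
Step 17. [r5c5∈{5}] r5c5's peers cover all but 5 ⇒ r5c5=5.
Step 18. [r1c1∈{2}] r1c1 is down to just 2, so r1c1=2.
Step 19. [r4c2∈{1}] r4c2 is down to just 1 ⇒ r4c2=1.
Step 20. [r6c3∈{3}] r6c3 is down to just 3, so r6c3=3.

Answer: 2 6 1 4 3 5 / 4 3 5 1 2 6 / 6 5 2 3 1 4 / 3 1 4 5 6 2 / 1 4 6 2 5 3 / 5 2 3 6 4 1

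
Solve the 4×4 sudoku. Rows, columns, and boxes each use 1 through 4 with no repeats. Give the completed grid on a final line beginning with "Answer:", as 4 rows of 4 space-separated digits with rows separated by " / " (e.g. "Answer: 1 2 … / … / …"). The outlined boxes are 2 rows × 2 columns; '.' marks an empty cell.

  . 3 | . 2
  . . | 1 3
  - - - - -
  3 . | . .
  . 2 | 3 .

Step 1. [r3c2∈{1,4}] 1 has one home in col 2: r3c2, so r3c2=1.
Step 2. [r4c1∈{4}] nothing but 4 survives at r4c1 ⇒ r4c1=4.
Step 3. [r3c4∈{4}] r3c4 has the single candidate 4. So r3c4=4.
Step 4. [r2c2∈{4}] nothing but 4 survives at r2c2. So r2c2=4.
Step 5. [r4c4∈{1}] nothing but 1 survives at r4c4 ⇒ r4c4=1.
Step 6. [r3c3∈{2}] r3c3 has the single candidate 2 ⇒ r3c3=2.
Step 7. [r2c1∈{2}] r2c1's peers cover all but 2 ⇒ r2c1=2.
Step 8. [r1c3∈{4}] r1c3 has the single candidate 4 ⇒ r1c3=4.
Step 9. [r1c1∈{1}] only 1 remains possible at r1c1, so r1c1=1.

Answer: 1 3 4 2 / 2 4 1 3 / 3 1 2 4 / 4 2 3 1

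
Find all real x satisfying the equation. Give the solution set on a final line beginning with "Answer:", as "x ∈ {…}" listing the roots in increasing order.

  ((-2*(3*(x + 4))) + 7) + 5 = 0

Step 1. [((-2*(3*(x + 4))) + 7) + 5 = 0] +5 is outermost — subtract 5 both sides. So sub: (-2*(3*(x + 4))) + 7 = -5.
Step 2. [(-2*(3*(x + 4))) + 7 = -5] subtract 7: x sits inside (… + 7), so sub: -2*(3*(x + 4)) = -12.
Step 3. [-2*(3*(x + 4)) = -12] LHS = -2·(…); ÷-2 both sides, so div: 3*(x + 4) = 6.
Step 4. [3*(x + 4) = 6] divide by the outer 3 ⇒ div: x + 4 = 2.
Step 5. [x + 4 = 2] 4 comes off first (subtract 4), so sub: x = -2.

Answer: x ∈ {-2}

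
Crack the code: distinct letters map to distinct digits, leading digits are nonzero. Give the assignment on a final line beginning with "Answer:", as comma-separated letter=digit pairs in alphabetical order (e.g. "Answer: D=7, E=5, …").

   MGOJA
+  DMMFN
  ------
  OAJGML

Step 1. [O] O is the leading digit of a 6-digit sum of two 5-digit numbers; the final carry is exactly 1, so O=1.
Step 2. [col 1: A + N ≡ L (mod 10)] column 1 (A + N ≡ L (mod 10), carry-in 0) doesn't pin L yet; pick L=4 and continue, so L=4.
Step 3. [col 1: A + N ≡ L (mod 10)] A=5 is one option consistent with column 1 (A + N ≡ L (mod 10), carry-in 0) — take it, so A=5.
Step 4. [col 1: A + N ≡ L (mod 10)] in column 1 we have A+N≡L with carry-in 0; given A=5, L=4 and digits 1,4,5 already taken and all letters distinct, that pins N to 9 ⇒ N=9.
Step 5. [col 2: J + F ≡ M (mod 10)] F=2 is one option consistent with column 2 (J + F ≡ M (mod 10), carry-in 1) — take it, so F=2.
Step 6. [col 2: J + F ≡ M (mod 10)] J=3 is one option consistent with column 2 (J + F ≡ M (mod 10), carry-in 1) — take it. So J=3.
Step 7. [col 2: J + F ≡ M (mod 10)] column 2: given J=3, F=2, carry-in 1, and digits 1,2,3,4,5,9 already taken and all letters distinct, J+F≡M (mod 10) forces M=6. So M=6.
Step 8. [col 3: O + M ≡ G (mod 10)] column 3: given O=1, M=6, carry-in 0, and digits 1,2,3,4,5,6,9 already taken and all letters distinct, O+M≡G (mod 10) forces G=7. So G=7.
Step 9. [col 5: M + D ≡ A (mod 10)] column 5: given M=6, A=5, carry-in 1, and digits 1,2,3,4,5,6,7,9 already taken and all letters distinct, M+D≡A (mod 10) forces D=8. So D=8.

Answer: A=5, D=8, F=2, G=7, J=3, L=4, M=6, N=9, O=1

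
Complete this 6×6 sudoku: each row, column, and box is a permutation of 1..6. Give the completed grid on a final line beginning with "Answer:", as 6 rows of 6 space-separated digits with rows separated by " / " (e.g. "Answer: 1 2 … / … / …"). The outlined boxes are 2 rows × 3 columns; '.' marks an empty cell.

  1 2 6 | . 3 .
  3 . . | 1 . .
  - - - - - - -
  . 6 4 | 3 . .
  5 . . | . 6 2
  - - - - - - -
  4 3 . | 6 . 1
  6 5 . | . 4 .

Step 1. [r1c4∈{4,5}] in col 4, 5 fits only at r1c4. So r1c4=5.
Step 2. [r5c5∈{2,5}] in row 5, 5 fits only at r5c5, so r5c5=5.
Step 3. [r6c3∈{1,2}] 1 has one home in row 6: r6c3. So r6c3=1.
Step 4. [r2c6∈{4,6}] row 2 places 6 nowhere but r2c6. So r2c6=6.
Step 5. [r4c3∈{3}] r4c3 has the single candidate 3. So r4c3=3.
Step 6. [r4c2∈{1}] r4c2's peers cover all but 1 ⇒ r4c2=1.
Step 7. [r2c5∈{2}] r2c5 is down to just 2, so r2c5=2.
Step 8. [r1c6∈{4}] r1c6 is down to just 4 ⇒ r1c6=4.
Step 9. [r5c3∈{2}] nothing but 2 survives at r5c3. So r5c3=2.
Step 10. [r4c4∈{4}] nothing but 4 survives at r4c4 ⇒ r4c4=4.
Step 11. [r2c2∈{4}] r2c2's peers cover all but 4. So r2c2=4.
Step 12. [r6c4∈{2}] only 2 remains possible at r6c4, so r6c4=2.
Step 13. [r2c3∈{5}] nothing but 5 survives at r2c3, so r2c3=5.
Step 14. [r3c1∈{2}] r3c1 has the single candidate 2. So r3c1=2.
Step 15. [r3c5∈{1}] r3c5's peers cover all but 1 ⇒ r3c5=1.
Step 16. [r3c6∈{5}] r3c6's peers cover all but 5. So r3c6=5.
Step 17. [r6c6∈{3}] r6c6's peers cover all but 3. So r6c6=3.

Answer: 1 2 6 5 3 4 / 3 4 5 1 2 6 / 2 6 4 3 1 5 / 5 1 3 4 6 2 / 4 3 2 6 5 1 / 6 5 1 2 4 3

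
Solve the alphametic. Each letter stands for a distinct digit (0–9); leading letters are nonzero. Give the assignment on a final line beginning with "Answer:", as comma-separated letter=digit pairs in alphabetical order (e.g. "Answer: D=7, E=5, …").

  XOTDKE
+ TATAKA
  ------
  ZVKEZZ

Step 1. [col 1: E + A ≡ Z (mod 10)] no forcing yet in column 1 (carry-in 0); Z=8 is free and consistent — try it, so Z=8.
Step 2. [col 1: E + A ≡ Z (mod 10)] no forcing yet in column 1 (carry-in 0); E=7 is free and consistent — try it, so E=7.
Step 3. [col 1: E + A ≡ Z (mod 10)] from column 1 (E=7, Z=8, carry-in 0, digits 7,8 already taken and all letters distinct): A must equal 1. So A=1.
Step 4. [col 2: K + K ≡ Z (mod 10)] no forcing yet in column 2 (carry-in 0); K=4 is free and consistent — try it, so K=4.
Step 5. [col 3: D + A ≡ E (mod 10)] column 3: given A=1, E=7, carry-in 0, and digits 1,4,7,8 already taken and all letters distinct, D+A≡E (mod 10) forces D=6. So D=6.
Step 6. [col 4: T + T ≡ K (mod 10)] from column 4 (K=4, carry-in 0, digits 1,4,6,7,8 already taken and all letters distinct): T must equal 2. So T=2.
Step 7. [col 5: O + A ≡ V (mod 10)] in column 5 we have O+A≡V with carry-in 0; given A=1 and digits 1,2,4,6,7,8 already taken and all letters distinct, that pins O to 9. So O=9.
Step 8. [col 5: O + A ≡ V (mod 10)] column 5: given O=9, A=1, carry-in 0, and digits 1,2,4,6,7,8,9 already taken and all letters distinct, O+A≡V (mod 10) forces V=0, so V=0.
Step 9. [col 6: X + T ≡ Z (mod 10)] column 6: given T=2, Z=8, carry-in 1, and digits 0,1,2,4,6,7,8,9 already taken and all letters distinct, X+T≡Z (mod 10) forces X=5, so X=5.

Answer: A=1, D=6, E=7, K=4, O=9, T=2, V=0, X=5, Z=8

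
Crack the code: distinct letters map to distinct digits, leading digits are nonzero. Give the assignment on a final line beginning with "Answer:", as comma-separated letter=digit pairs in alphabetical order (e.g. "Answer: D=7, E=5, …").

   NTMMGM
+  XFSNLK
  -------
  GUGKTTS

Step 1. [col 1: M + K ≡ S (mod 10)] no forcing yet in column 1 (carry-in 0); S=9 is free and consistent — try it. So S=9.
Step 2. [col 1: M + K ≡ S (mod 10)] no forcing yet in column 1 (carry-in 0); M=5 is free and consistent — try it. So M=5.
Step 3. [col 1: M + K ≡ S (mod 10)] column 1: given M=5, S=9, carry-in 0, and digits 5,9 already taken and all letters distinct, M+K≡S (mod 10) forces K=4. So K=4.
Step 4. [col 2: G + L ≡ T (mod 10)] L=7 is one option consistent with column 2 (G + L ≡ T (mod 10), carry-in 0) — take it ⇒ L=7.
Step 5. [col 2: G + L ≡ T (mod 10)] no forcing yet in column 2 (carry-in 0); T=8 is free and consistent — try it. So T=8.
Step 6. [col 2: G + L ≡ T (mod 10)] column 2 reads G+L+carry(0)=T with L=7, T=8; with digits 4,5,7,8,9 already taken and all letters distinct, the only value for G is 1 ⇒ G=1.
Step 7. [col 3: M + N ≡ T (mod 10)] column 3 reads M+N+carry(0)=T with M=5, T=8; with digits 1,4,5,7,8,9 already taken and all letters distinct, the only value for N is 3. So N=3.
Step 8. [col 5: T + F ≡ G (mod 10)] column 5 reads T+F+carry(1)=G with T=8, G=1; with digits 1,3,4,5,7,8,9 already taken and all letters distinct, the only value for F is 2, so F=2.
Step 9. [col 6: N + X ≡ U (mod 10)] from column 6 (N=3, carry-in 1, digits 1,2,3,4,5,7,8,9 already taken and all letters distinct): X must equal 6. So X=6.
Step 10. [col 6: N + X ≡ U (mod 10)] from column 6 (N=3, X=6, carry-in 1, digits 1,2,3,4,5,6,7,8,9 already taken and all letters distinct): U must equal 0. So U=0.

Answer: F=2, G=1, K=4, L=7, M=5, N=3, S=9, T=8, U=0, X=6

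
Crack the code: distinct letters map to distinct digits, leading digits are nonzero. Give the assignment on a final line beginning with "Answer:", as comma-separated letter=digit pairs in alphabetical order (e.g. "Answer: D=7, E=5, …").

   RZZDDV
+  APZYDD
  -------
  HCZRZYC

Step 1. [col 1: V + D ≡ C (mod 10)] several values work for D in column 1 (V + D ≡ C (mod 10), carry-in 0); try D=4, so D=4.
Step 2. [col 1: V + D ≡ C (mod 10)] column 1 (V + D ≡ C (mod 10), carry-in 0) doesn't pin C yet; pick C=2 and continue. So C=2.
Step 3. [H] adding two 6-digit numbers gives at most 6+1 digits, and here it does — H is that final carry and must be 1 ⇒ H=1.
Step 4. [col 1: V + D ≡ C (mod 10)] column 1 reads V+D+carry(0)=C with D=4, C=2; with digits 1,2,4 already taken and all letters distinct, the only value for V is 8, so V=8.
Step 5. [col 2: D + D ≡ Y (mod 10)] column 2: given D=4, carry-in 1, and digits 1,2,4,8 already taken and all letters distinct, D+D≡Y (mod 10) forces Y=9 ⇒ Y=9.
Step 6. [col 3: D + Y ≡ Z (mod 10)] column 3: given D=4, Y=9, carry-in 0, and digits 1,2,4,8,9 already taken and all letters distinct, D+Y≡Z (mod 10) forces Z=3. So Z=3.
Step 7. [col 4: Z + Z ≡ R (mod 10)] from column 4 (Z=3, carry-in 1, digits 1,2,3,4,8,9 already taken and all letters distinct): R must equal 7. So R=7.
Step 8. [col 5: Z + P ≡ Z (mod 10)] in column 5 we have Z+P≡Z with carry-in 0; given Z=3 and digits 1,2,3,4,7,8,9 already taken and all letters distinct, that pins P to 0, so P=0.
Step 9. [col 6: R + A ≡ C (mod 10)] from column 6 (R=7, C=2, carry-in 0, digits 0,1,2,3,4,7,8,9 already taken and all letters distinct): A must equal 5 ⇒ A=5.

Answer: A=5, C=2, D=4, H=1, P=0, R=7, V=8, Y=9, Z=3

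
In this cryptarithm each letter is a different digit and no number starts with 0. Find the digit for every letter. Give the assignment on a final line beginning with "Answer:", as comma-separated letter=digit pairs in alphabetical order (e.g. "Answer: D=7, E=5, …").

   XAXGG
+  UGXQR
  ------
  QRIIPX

Step 1. [col 1: G + R ≡ X (mod 10)] several values work for G in column 1 (G + R ≡ X (mod 10), carry-in 0); try G=3 ⇒ G=3.
Step 2. [Q] the sum has 6 digits but both addends have 5; that extra leading digit Q is the final carry, namely 1. So Q=1.
Step 3. [col 1: G + R ≡ X (mod 10)] no forcing yet in column 1 (carry-in 0); R=5 is free and consistent — try it, so R=5.
Step 4. [col 1: G + R ≡ X (mod 10)] in column 1 we have G+R≡X with carry-in 0; given G=3, R=5 and digits 1,3,5 already taken and all letters distinct, that pins X to 8 ⇒ X=8.
Step 5. [col 2: G + Q ≡ P (mod 10)] column 2: given G=3, Q=1, carry-in 0, and digits 1,3,5,8 already taken and all letters distinct, G+Q≡P (mod 10) forces P=4, so P=4.
Step 6. [col 3: X + X ≡ I (mod 10)] from column 3 (X=8, carry-in 0, digits 1,3,4,5,8 already taken and all letters distinct): I must equal 6. So I=6.
Step 7. [col 4: A + G ≡ I (mod 10)] column 4 reads A+G+carry(1)=I with G=3, I=6; with digits 1,3,4,5,6,8 already taken and all letters distinct, the only value for A is 2. So A=2.
Step 8. [col 5: X + U ≡ R (mod 10)] from column 5 (X=8, R=5, carry-in 0, digits 1,2,3,4,5,6,8 already taken and all letters distinct): U must equal 7, so U=7.

Answer: A=2, G=3, I=6, P=4, Q=1, R=5, U=7, X=8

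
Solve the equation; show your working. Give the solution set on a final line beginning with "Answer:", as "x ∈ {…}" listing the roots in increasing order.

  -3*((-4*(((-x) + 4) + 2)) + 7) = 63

Step 1. [-3*((-4*(((-x) + 4) + 2)) + 7) = 63] leading coefficient -3: divide by -3. So div: (-4*(((-x) + 4) + 2)) + 7 = -21.
Step 2. [(-4*(((-x) + 4) + 2)) + 7 = -21] subtract 7: x sits inside (… + 7), so sub: -4*(((-x) + 4) + 2) = -28.
Step 3. [-4*(((-x) + 4) + 2) = -28] -4 out front; divide by -4 ⇒ div: ((-x) + 4) + 2 = 7.
Step 4. [((-x) + 4) + 2 = 7] subtract 2: x sits inside (… + 2). So sub: (-x) + 4 = 5.
Step 5. [(-x) + 4 = 5] subtract 4: x sits inside (… + 4) ⇒ sub: -x = 1.
Step 6. [-x = 1] flip signs both sides. So neg: x = -1.

Answer: x ∈ {-1}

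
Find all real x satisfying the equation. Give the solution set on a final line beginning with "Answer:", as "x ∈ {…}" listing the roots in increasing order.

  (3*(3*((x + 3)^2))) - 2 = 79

Step 1. [(3*(3*((x + 3)^2))) - 2 = 79] 2 comes off first (add 2) ⇒ sub: 3*(3*((x + 3)^2)) = 81.
Step 2. [3*(3*((x + 3)^2)) = 81] LHS = 3·(…); ÷3 both sides, so div: 3*((x + 3)^2) = 27.
Step 3. [3*((x + 3)^2) = 27] LHS = 3·(…); ÷3 both sides ⇒ div: (x + 3)^2 = 9.
Step 4. [(x + 3)^2 = 9] √ both sides: 9 ≥ 0 gives two branches. So sqrt: x + 3 = 3 or -3.
Step 5. [x + 3 = 3 or -3] subtract 3: x sits inside (… + 3) ⇒ sub: x = 0 or -6.

Answer: x ∈ {-6, 0}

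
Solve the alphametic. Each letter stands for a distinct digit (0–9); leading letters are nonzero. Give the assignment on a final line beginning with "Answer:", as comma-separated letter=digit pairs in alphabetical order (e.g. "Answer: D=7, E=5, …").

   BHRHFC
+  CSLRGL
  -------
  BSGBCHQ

Step 1. [col 1: C + L ≡ Q (mod 10)] C=9 is one option consistent with column 1 (C + L ≡ Q (mod 10), carry-in 0) — take it. So C=9.
Step 2. [col 1: C + L ≡ Q (mod 10)] several values work for Q in column 1 (C + L ≡ Q (mod 10), carry-in 0); try Q=4. So Q=4.
Step 3. [col 1: C + L ≡ Q (mod 10)] column 1 reads C+L+carry(0)=Q with C=9, Q=4; with digits 4,9 already taken and all letters distinct, the only value for L is 5 ⇒ L=5.
Step 4. [col 2: F + G ≡ H (mod 10)] column 2 (F + G ≡ H (mod 10), carry-in 1) doesn't pin F yet; pick F=8 and continue, so F=8.
Step 5. [col 2: F + G ≡ H (mod 10)] several values work for H in column 2 (F + G ≡ H (mod 10), carry-in 1); try H=2. So H=2.
Step 6. [col 2: F + G ≡ H (mod 10)] column 2: given F=8, H=2, carry-in 1, and digits 2,4,5,8,9 already taken and all letters distinct, F+G≡H (mod 10) forces G=3, so G=3.
Step 7. [B] B is the leading digit of a 7-digit sum of two 6-digit numbers; the final carry is exactly 1, so B=1.
Step 8. [col 3: H + R ≡ C (mod 10)] column 3: given H=2, C=9, carry-in 1, and digits 1,2,3,4,5,8,9 already taken and all letters distinct, H+R≡C (mod 10) forces R=6 ⇒ R=6.
Step 9. [col 5: H + S ≡ G (mod 10)] in column 5 we have H+S≡G with carry-in 1; given H=2, G=3 and digits 1,2,3,4,5,6,8,9 already taken and all letters distinct, that pins S to 0, so S=0.

Answer: B=1, C=9, F=8, G=3, H=2, L=5, Q=4, R=6, S=0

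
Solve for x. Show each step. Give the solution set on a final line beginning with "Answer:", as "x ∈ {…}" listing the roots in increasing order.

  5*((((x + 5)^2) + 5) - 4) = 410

Step 1. [5*((((x + 5)^2) + 5) - 4) = 410] 5·(inner) — divide through by 5. So div: (((x + 5)^2) + 5) - 4 = 82.
Step 2. [(((x + 5)^2) + 5) - 4 = 82] peel the -4: add 4 from each side ⇒ sub: ((x + 5)^2) + 5 = 86.
Step 3. [((x + 5)^2) + 5 = 86] subtract 5: x sits inside (… + 5), so sub: (x + 5)^2 = 81.
Step 4. [(x + 5)^2 = 81] √ both sides: 81 ≥ 0 gives two branches, so sqrt: x + 5 = 9 or -9.
Step 5. [x + 5 = 9 or -9] +5 is outermost — subtract 5 both sides, so sub: x = 4 or -14.

Answer: x ∈ {-14, 4}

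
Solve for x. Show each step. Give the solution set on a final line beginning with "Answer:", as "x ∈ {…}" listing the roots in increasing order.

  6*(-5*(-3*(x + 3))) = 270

Step 1. [6*(-5*(-3*(x + 3))) = 270] LHS = 6·(…); ÷6 both sides ⇒ div: -5*(-3*(x + 3)) = 45.
Step 2. [-5*(-3*(x + 3)) = 45] -5 out front; divide by -5. So div: -3*(x + 3) = -9.
Step 3. [-3*(x + 3) = -9] LHS = -3·(…); ÷-3 both sides. So div: x + 3 = 3.
Step 4. [x + 3 = 3] subtract 3: x sits inside (… + 3) ⇒ sub: x = 0.

Answer: x ∈ {0}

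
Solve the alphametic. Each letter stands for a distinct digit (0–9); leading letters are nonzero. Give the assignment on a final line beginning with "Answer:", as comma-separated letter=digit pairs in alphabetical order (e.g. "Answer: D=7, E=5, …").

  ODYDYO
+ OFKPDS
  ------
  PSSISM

Step 1. [col 1: O + S ≡ M (mod 10)] O=1 is one option consistent with column 1 (O + S ≡ M (mod 10), carry-in 0) — take it. So O=1.
Step 2. [col 1: O + S ≡ M (mod 10)] column 1 (O + S ≡ M (mod 10), carry-in 0) doesn't pin M yet; pick M=0 and continue. So M=0.
Step 3. [col 1: O + S ≡ M (mod 10)] column 1 reads O+S+carry(0)=M with O=1, M=0; with digits 0,1 already taken and all letters distinct, the only value for S is 9, so S=9.
Step 4. [col 2: Y + D ≡ S (mod 10)] no forcing yet in column 2 (carry-in 1); Y=3 is free and consistent — try it ⇒ Y=3.
Step 5. [col 2: Y + D ≡ S (mod 10)] column 2: given Y=3, S=9, carry-in 1, and digits 0,1,3,9 already taken and all letters distinct, Y+D≡S (mod 10) forces D=5. So D=5.
Step 6. [col 3: D + P ≡ I (mod 10)] no forcing yet in column 3 (carry-in 0); I=7 is free and consistent — try it, so I=7.
Step 7. [col 3: D + P ≡ I (mod 10)] column 3 reads D+P+carry(0)=I with D=5, I=7; with digits 0,1,3,5,7,9 already taken and all letters distinct, the only value for P is 2, so P=2.
Step 8. [col 4: Y + K ≡ S (mod 10)] column 4: given Y=3, S=9, carry-in 0, and digits 0,1,2,3,5,7,9 already taken and all letters distinct, Y+K≡S (mod 10) forces K=6 ⇒ K=6.
Step 9. [col 5: D + F ≡ S (mod 10)] from column 5 (D=5, S=9, carry-in 0, digits 0,1,2,3,5,6,7,9 already taken and all letters distinct): F must equal 4. So F=4.

Answer: D=5, F=4, I=7, K=6, M=0, O=1, P=2, S=9, Y=3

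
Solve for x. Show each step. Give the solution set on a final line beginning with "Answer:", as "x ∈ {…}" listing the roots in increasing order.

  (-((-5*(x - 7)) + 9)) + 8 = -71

Step 1. [(-((-5*(x - 7)) + 9)) + 8 = -71] 8 comes off first (subtract 8), so sub: -((-5*(x - 7)) + 9) = -79.
Step 2. [-((-5*(x - 7)) + 9) = -79] flip signs both sides, so neg: (-5*(x - 7)) + 9 = 79.
Step 3. [(-5*(x - 7)) + 9 = 79] 9 comes off first (subtract 9) ⇒ sub: -5*(x - 7) = 70.
Step 4. [-5*(x - 7) = 70] divide by the outer -5, so div: x - 7 = -14.
Step 5. [x - 7 = -14] add 7: x sits inside (… - 7) ⇒ sub: x = -7.

Answer: x ∈ {-7}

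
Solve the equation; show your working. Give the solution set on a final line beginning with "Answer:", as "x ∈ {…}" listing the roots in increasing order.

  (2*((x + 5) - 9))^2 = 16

Step 1. [(2*((x + 5) - 9))^2 = 16] LHS squared, RHS 16 ≥ 0: apply √ (±). So sqrt: 2*((x + 5) - 9) = 4 or -4.
Step 2. [2*((x + 5) - 9) = 4 or -4] LHS = 2·(…); ÷2 both sides. So div: (x + 5) - 9 = 2 or -2.
Step 3. [(x + 5) - 9 = 2 or -2] peel the -9: add 9 from each side, so sub: x + 5 = 11 or 7.
Step 4. [x + 5 = 11 or 7] 5 comes off first (subtract 5). So sub: x = 6 or 2.

Answer: x ∈ {2, 6}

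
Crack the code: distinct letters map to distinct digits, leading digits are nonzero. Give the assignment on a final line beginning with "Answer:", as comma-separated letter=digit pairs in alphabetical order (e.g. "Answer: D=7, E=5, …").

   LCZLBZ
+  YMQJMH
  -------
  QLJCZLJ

Step 1. [Q] Q is the leading digit of a 7-digit sum of two 6-digit numbers; the final carry is exactly 1. So Q=1.
Step 2. [col 1: Z + H ≡ J (mod 10)] several values work for J in column 1 (Z + H ≡ J (mod 10), carry-in 0); try J=0 ⇒ J=0.
Step 3. [col 1: Z + H ≡ J (mod 10)] several values work for H in column 1 (Z + H ≡ J (mod 10), carry-in 0); try H=7 ⇒ H=7.
Step 4. [col 1: Z + H ≡ J (mod 10)] column 1: given H=7, J=0, carry-in 0, and digits 0,1,7 already taken and all letters distinct, Z+H≡J (mod 10) forces Z=3, so Z=3.
Step 5. [col 2: B + M ≡ L (mod 10)] no forcing yet in column 2 (carry-in 1); M=6 is free and consistent — try it ⇒ M=6.
Step 6. [col 2: B + M ≡ L (mod 10)] several values work for B in column 2 (B + M ≡ L (mod 10), carry-in 1); try B=5 ⇒ B=5.
Step 7. [col 2: B + M ≡ L (mod 10)] in column 2 we have B+M≡L with carry-in 1; given B=5, M=6 and digits 0,1,3,5,6,7 already taken and all letters distinct, that pins L to 2. So L=2.
Step 8. [col 4: Z + Q ≡ C (mod 10)] column 4: given Z=3, Q=1, carry-in 0, and digits 0,1,2,3,5,6,7 already taken and all letters distinct, Z+Q≡C (mod 10) forces C=4, so C=4.
Step 9. [col 6: L + Y ≡ L (mod 10)] column 6: given L=2, carry-in 1, and digits 0,1,2,3,4,5,6,7 already taken and all letters distinct, L+Y≡L (mod 10) forces Y=9. So Y=9.

Answer: B=5, C=4, H=7, J=0, L=2, M=6, Q=1, Y=9, Z=3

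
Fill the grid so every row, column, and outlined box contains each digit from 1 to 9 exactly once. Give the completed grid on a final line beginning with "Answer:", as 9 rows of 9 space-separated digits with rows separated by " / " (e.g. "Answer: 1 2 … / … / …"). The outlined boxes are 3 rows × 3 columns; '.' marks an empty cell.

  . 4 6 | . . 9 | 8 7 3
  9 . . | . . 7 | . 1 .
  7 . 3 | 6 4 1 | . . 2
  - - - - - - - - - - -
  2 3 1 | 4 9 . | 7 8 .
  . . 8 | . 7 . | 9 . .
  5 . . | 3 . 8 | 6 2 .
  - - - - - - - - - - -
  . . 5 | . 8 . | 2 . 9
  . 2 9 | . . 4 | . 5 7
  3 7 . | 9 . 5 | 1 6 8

Step 1. [r5c4∈{1,2,5}] across box 5, 5 lands solely at r5c4. So r5c4=5.
Step 2. [r8c5∈{1,3,6}] col 5 places 6 nowhere but r8c5, so r8c5=6.
Step 3. [r7c2∈{1,6}] across col 2, 1 lands solely at r7c2. So r7c2=1.
Step 4. [r1c4∈{2}] r1c4 is down to just 2, so r1c4=2.
Step 5. [r7c8∈{3,4}] box 9 places 4 nowhere but r7c8. So r7c8=4.
Step 6. [r3c7∈{5}] r3c7 has the single candidate 5 ⇒ r3c7=5.
Step 7. [r5c1∈{4,6}] across col 1, 4 lands solely at r5c1, so r5c1=4.
Step 8. [r6c9∈{1,4}] r6c9 is the only open cell in row 6 admitting 4 ⇒ r6c9=4.
Step 9. [r2c2∈{5,8}] 5 has one home in col 2: r2c2. So r2c2=5.
Step 10. [r5c2∈{6}] nothing but 6 survives at r5c2, so r5c2=6.
Step 11. [r4c9∈{5}] r4c9 is down to just 5. So r4c9=5.
Step 12. [r2c4∈{8}] only 8 remains possible at r2c4 ⇒ r2c4=8.
Step 13. [r6c5∈{1}] r6c5 has the single candidate 1 ⇒ r6c5=1.
Step 14. [r5c9∈{1}] r5c9 is down to just 1. So r5c9=1.
Step 15. [r9c3∈{4}] r9c3's peers cover all but 4 ⇒ r9c3=4.
Step 16. [r3c2∈{8}] nothing but 8 survives at r3c2. So r3c2=8.
Step 17. [r2c5∈{3}] only 3 remains possible at r2c5. So r2c5=3.
Step 18. [r6c2∈{9}] only 9 remains possible at r6c2. So r6c2=9.
Step 19. [r3c8∈{9}] only 9 remains possible at r3c8, so r3c8=9.
Step 20. [r7c1∈{6}] only 6 remains possible at r7c1 ⇒ r7c1=6.
Step 21. [r7c4∈{7}] r7c4 has the single candidate 7 ⇒ r7c4=7.
Step 22. [r7c6∈{3}] r7c6's peers cover all but 3, so r7c6=3.
Step 23. [r2c3∈{2}] r2c3's peers cover all but 2, so r2c3=2.
Step 24. [r5c6∈{2}] nothing but 2 survives at r5c6 ⇒ r5c6=2.
Step 25. [r8c7∈{3}] only 3 remains possible at r8c7 ⇒ r8c7=3.
Step 26. [r8c1∈{8}] nothing but 8 survives at r8c1, so r8c1=8.
Step 27. [r1c1∈{1}] nothing but 1 survives at r1c1 ⇒ r1c1=1.
Step 28. [r2c7∈{4}] only 4 remains possible at r2c7, so r2c7=4.
Step 29. [r9c5∈{2}] r9c5 has the single candidate 2. So r9c5=2.
Step 30. [r5c8∈{3}] only 3 remains possible at r5c8, so r5c8=3.
Step 31. [r8c4∈{1}] r8c4's peers cover all but 1. So r8c4=1.
Step 32. [r1c5∈{5}] nothing but 5 survives at r1c5, so r1c5=5.
Step 33. [r2c9∈{6}] r2c9 is down to just 6 ⇒ r2c9=6.
Step 34. [r4c6∈{6}] r4c6 has the single candidate 6, so r4c6=6.
Step 35. [r6c3∈{7}] nothing but 7 survives at r6c3. So r6c3=7.

Answer: 1 4 6 2 5 9 8 7 3 / 9 5 2 8 3 7 4 1 6 / 7 8 3 6 4 1 5 9 2 / 2 3 1 4 9 6 7 8 5 / 4 6 8 5 7 2 9 3 1 / 5 9 7 3 1 8 6 2 4 / 6 1 5 7 8 3 2 4 9 / 8 2 9 1 6 4 3 5 7 / 3 7 4 9 2 5 1 6 8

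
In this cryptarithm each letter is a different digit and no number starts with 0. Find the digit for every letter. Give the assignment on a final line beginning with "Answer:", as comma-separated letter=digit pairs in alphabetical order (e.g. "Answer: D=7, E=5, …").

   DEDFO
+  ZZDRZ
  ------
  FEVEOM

Step 1. [col 1: O + Z ≡ M (mod 10)] M=2 is one option consistent with column 1 (O + Z ≡ M (mod 10), carry-in 0) — take it, so M=2.
Step 2. [col 1: O + Z ≡ M (mod 10)] no forcing yet in column 1 (carry-in 0); Z=7 is free and consistent — try it, so Z=7.
Step 3. [F] the sum has 6 digits but both addends have 5; that extra leading digit F is the final carry, namely 1, so F=1.
Step 4. [col 1: O + Z ≡ M (mod 10)] in column 1 we have O+Z≡M with carry-in 0; given Z=7, M=2 and digits 1,2,7 already taken and all letters distinct, that pins O to 5, so O=5.
Step 5. [col 2: F + R ≡ O (mod 10)] column 2 reads F+R+carry(1)=O with F=1, O=5; with digits 1,2,5,7 already taken and all letters distinct, the only value for R is 3, so R=3.
Step 6. [col 3: D + D ≡ E (mod 10)] no forcing yet in column 3 (carry-in 0); E=6 is free and consistent — try it ⇒ E=6.
Step 7. [col 3: D + D ≡ E (mod 10)] in column 3 we have D+D≡E with carry-in 0; given E=6 and digits 1,2,3,5,6,7 already taken and all letters distinct, that pins D to 8, so D=8.
Step 8. [col 4: E + Z ≡ V (mod 10)] from column 4 (E=6, Z=7, carry-in 1, digits 1,2,3,5,6,7,8 already taken and all letters distinct): V must equal 4, so V=4.

Answer: D=8, E=6, F=1, M=2, O=5, R=3, V=4, Z=7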